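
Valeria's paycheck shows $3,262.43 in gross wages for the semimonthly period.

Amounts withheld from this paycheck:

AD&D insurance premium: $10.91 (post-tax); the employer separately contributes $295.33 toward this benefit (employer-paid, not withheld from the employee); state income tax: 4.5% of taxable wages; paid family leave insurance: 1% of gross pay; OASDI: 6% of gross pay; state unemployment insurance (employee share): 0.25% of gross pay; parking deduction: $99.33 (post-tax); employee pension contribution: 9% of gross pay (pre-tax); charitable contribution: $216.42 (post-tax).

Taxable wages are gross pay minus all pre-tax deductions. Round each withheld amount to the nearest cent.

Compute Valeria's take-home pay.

$2,272.02

Employee pension contribution: $3,262.43 × 0.09 = $293.62
Taxable wages = $3,262.43 − $293.62 = $2,968.81
State income tax: $2,968.81 × 0.045 = $133.60
State unemployment insurance (employee share): $3,262.43 × 0.0025 = $8.16
Paid family leave insurance: $3,262.43 × 0.01 = $32.62
OASDI: $3,262.43 × 0.06 = $195.75
Charitable contribution: $216.42
Parking deduction: $99.33
AD&D insurance premium: $10.91
(Employer's $295.33 toward AD&D insurance premium is not withheld from the employee.)
Total deductions = $293.62 + $133.60 + $8.16 + $32.62 + $195.75 + $216.42 + $99.33 + $10.91 = $990.41
Net pay = $3,262.43 − $990.41 = $2,272.02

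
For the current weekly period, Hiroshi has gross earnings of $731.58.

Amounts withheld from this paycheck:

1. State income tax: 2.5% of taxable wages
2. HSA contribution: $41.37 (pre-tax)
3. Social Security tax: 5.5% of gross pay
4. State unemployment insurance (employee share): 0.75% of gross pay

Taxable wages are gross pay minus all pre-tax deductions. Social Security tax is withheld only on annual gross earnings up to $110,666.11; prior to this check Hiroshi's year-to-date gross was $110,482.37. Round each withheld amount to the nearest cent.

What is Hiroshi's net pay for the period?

$657.35

HSA contribution: $41.37
Taxable wages = $731.58 − $41.37 = $690.21
State income tax: $690.21 × 0.025 = $17.26
Social Security tax: only $110,666.11 − $110,482.37 = $183.74 of this check is subject → $183.74 × 0.055 = $10.11
State unemployment insurance (employee share): $731.58 × 0.0075 = $5.49
Total deductions = $41.37 + $17.26 + $10.11 + $5.49 = $74.23
Net pay = $731.58 − $74.23 = $657.35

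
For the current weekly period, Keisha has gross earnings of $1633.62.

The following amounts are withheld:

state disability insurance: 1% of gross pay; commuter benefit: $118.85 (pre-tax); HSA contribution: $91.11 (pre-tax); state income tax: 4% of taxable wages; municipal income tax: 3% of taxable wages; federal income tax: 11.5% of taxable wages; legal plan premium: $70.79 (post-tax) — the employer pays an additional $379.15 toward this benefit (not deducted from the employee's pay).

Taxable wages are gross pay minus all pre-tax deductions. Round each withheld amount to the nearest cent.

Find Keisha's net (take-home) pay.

$1073.15

Commuter benefit: $118.85
HSA contribution: $91.11
Pre-tax total = $118.85 + $91.11 = $209.96
Taxable wages = $1633.62 − $209.96 = $1423.66
Federal income tax: $1423.66 × 0.115 = $163.72
Municipal income tax: $1423.66 × 0.03 = $42.71
State income tax: $1423.66 × 0.04 = $56.95
State disability insurance: $1633.62 × 0.01 = $16.34
Legal plan premium: $70.79
(Employer's $379.15 toward legal plan premium is not withheld from the employee.)
Total deductions = $118.85 + $91.11 + $163.72 + $42.71 + $56.95 + $16.34 + $70.79 = $560.47
Net pay = $1633.62 − $560.47 = $1073.15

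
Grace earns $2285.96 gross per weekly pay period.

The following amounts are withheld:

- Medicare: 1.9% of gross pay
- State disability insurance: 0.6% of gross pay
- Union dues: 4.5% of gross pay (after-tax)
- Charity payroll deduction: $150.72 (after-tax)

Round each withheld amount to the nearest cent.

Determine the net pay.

Medicare: $2285.96 × 0.019 = $43.43
State disability insurance: $2285.96 × 0.006 = $13.72
Union dues: $2285.96 × 0.045 = $102.87
Charity payroll deduction: $150.72
Total deductions = $43.43 + $13.72 + $102.87 + $150.72 = $310.74
Net pay = $2285.96 − $310.74 = $1975.22

$1975.22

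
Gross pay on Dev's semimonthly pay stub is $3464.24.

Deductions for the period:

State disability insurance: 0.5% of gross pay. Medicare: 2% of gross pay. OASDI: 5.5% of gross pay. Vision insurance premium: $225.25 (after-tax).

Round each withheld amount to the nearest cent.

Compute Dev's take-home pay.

OASDI: $3464.24 × 0.055 = $190.53
State disability insurance: $3464.24 × 0.005 = $17.32
Medicare: $3464.24 × 0.02 = $69.28
Vision insurance premium: $225.25
Total deductions = $190.53 + $17.32 + $69.28 + $225.25 = $502.38
Net pay = $3464.24 − $502.38 = $2961.86

$2961.86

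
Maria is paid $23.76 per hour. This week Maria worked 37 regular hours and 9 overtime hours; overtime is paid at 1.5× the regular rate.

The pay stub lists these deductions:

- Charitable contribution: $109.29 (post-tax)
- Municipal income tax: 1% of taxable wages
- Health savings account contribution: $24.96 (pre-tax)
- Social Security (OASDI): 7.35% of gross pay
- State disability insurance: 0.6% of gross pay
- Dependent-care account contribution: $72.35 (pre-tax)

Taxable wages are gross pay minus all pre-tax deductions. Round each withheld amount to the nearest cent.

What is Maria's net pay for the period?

$886.86

Regular pay: 37 × $23.76 = $879.12
Overtime pay: 9 × $23.76 × 1.5 = $320.76
Gross pay = $879.12 + $320.76 = $1199.88
Dependent-care account contribution: $72.35
Health savings account contribution: $24.96
Pre-tax total = $72.35 + $24.96 = $97.31
Taxable wages = $1199.88 − $97.31 = $1102.57
Municipal income tax: $1102.57 × 0.01 = $11.03
State disability insurance: $1199.88 × 0.006 = $7.20
Social Security (OASDI): $1199.88 × 0.0735 = $88.19
Charitable contribution: $109.29
Total deductions = $72.35 + $24.96 + $11.03 + $7.20 + $88.19 + $109.29 = $313.02
Net pay = $1199.88 − $313.02 = $886.86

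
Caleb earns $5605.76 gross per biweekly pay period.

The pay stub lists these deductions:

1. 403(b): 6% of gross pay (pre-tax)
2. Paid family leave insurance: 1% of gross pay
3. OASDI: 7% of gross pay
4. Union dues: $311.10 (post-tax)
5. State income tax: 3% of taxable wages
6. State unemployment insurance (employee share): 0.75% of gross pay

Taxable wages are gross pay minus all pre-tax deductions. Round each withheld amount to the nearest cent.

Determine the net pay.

403(b): $5605.76 × 0.06 = $336.35
Taxable wages = $5605.76 − $336.35 = $5269.41
State income tax: $5269.41 × 0.03 = $158.08
OASDI: $5605.76 × 0.07 = $392.40
Paid family leave insurance: $5605.76 × 0.01 = $56.06
State unemployment insurance (employee share): $5605.76 × 0.0075 = $42.04
Union dues: $311.10
Total deductions = $336.35 + $158.08 + $392.40 + $56.06 + $42.04 + $311.10 = $1296.03
Net pay = $5605.76 − $1296.03 = $4309.73

$4309.73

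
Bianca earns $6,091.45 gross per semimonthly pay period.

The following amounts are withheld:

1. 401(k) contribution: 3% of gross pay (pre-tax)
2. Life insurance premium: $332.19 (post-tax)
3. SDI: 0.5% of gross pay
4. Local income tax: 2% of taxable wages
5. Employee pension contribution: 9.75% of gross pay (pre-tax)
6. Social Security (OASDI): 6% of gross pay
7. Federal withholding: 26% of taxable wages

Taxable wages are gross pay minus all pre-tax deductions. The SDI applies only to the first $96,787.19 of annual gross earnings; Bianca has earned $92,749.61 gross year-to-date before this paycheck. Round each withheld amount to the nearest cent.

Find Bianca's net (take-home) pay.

$3,108.77

401(k) contribution: $6,091.45 × 0.03 = $182.74
Employee pension contribution: $6,091.45 × 0.0975 = $593.92
Pre-tax total = $182.74 + $593.92 = $776.66
Taxable wages = $6,091.45 − $776.66 = $5,314.79
Local income tax: $5,314.79 × 0.02 = $106.30
Federal withholding: $5,314.79 × 0.26 = $1,381.85
SDI: only $96,787.19 − $92,749.61 = $4,037.58 of this check is subject → $4,037.58 × 0.005 = $20.19
Social Security (OASDI): $6,091.45 × 0.06 = $365.49
Life insurance premium: $332.19
Total deductions = $182.74 + $593.92 + $106.30 + $1,381.85 + $20.19 + $365.49 + $332.19 = $2,982.68
Net pay = $6,091.45 − $2,982.68 = $3,108.77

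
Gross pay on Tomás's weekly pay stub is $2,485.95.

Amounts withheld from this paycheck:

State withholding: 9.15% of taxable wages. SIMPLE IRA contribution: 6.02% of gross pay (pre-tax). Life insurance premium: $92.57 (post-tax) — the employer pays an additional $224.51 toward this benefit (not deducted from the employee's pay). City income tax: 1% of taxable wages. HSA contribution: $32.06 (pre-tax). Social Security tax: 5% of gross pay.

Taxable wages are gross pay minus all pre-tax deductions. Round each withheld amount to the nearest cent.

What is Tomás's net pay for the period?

$1,853.49

HSA contribution: $32.06
SIMPLE IRA contribution: $2,485.95 × 0.0602 = $149.65
Pre-tax total = $32.06 + $149.65 = $181.71
Taxable wages = $2,485.95 − $181.71 = $2,304.24
City income tax: $2,304.24 × 0.01 = $23.04
State withholding: $2,304.24 × 0.0915 = $210.84
Social Security tax: $2,485.95 × 0.05 = $124.30
Life insurance premium: $92.57
(Employer's $224.51 toward life insurance premium is not withheld from the employee.)
Total deductions = $32.06 + $149.65 + $23.04 + $210.84 + $124.30 + $92.57 = $632.46
Net pay = $2,485.95 − $632.46 = $1,853.49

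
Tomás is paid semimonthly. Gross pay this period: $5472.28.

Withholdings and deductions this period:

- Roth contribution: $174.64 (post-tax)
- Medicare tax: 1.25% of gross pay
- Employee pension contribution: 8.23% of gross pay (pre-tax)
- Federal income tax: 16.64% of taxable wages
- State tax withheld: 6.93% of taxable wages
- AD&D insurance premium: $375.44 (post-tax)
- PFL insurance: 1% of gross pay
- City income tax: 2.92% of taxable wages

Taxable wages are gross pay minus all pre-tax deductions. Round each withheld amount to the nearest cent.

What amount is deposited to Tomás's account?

Employee pension contribution: $5472.28 × 0.0823 = $450.37
Taxable wages = $5472.28 − $450.37 = $5021.91
Federal income tax: $5021.91 × 0.1664 = $835.65
City income tax: $5021.91 × 0.0292 = $146.64
State tax withheld: $5021.91 × 0.0693 = $348.02
PFL insurance: $5472.28 × 0.01 = $54.72
Medicare tax: $5472.28 × 0.0125 = $68.40
Roth contribution: $174.64
AD&D insurance premium: $375.44
Total deductions = $450.37 + $835.65 + $146.64 + $348.02 + $54.72 + $68.40 + $174.64 + $375.44 = $2453.88
Net pay = $5472.28 − $2453.88 = $3018.40

$3018.40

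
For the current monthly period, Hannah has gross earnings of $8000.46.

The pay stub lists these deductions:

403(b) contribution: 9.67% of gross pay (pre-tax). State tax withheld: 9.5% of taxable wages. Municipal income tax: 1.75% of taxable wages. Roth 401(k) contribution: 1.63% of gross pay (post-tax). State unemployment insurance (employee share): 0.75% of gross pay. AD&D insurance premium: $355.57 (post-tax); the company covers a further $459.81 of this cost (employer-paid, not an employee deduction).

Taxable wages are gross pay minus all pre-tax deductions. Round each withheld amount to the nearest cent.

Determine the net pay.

$5867.82

403(b) contribution: $8000.46 × 0.0967 = $773.64
Taxable wages = $8000.46 − $773.64 = $7226.82
Municipal income tax: $7226.82 × 0.0175 = $126.47
State tax withheld: $7226.82 × 0.095 = $686.55
State unemployment insurance (employee share): $8000.46 × 0.0075 = $60.00
AD&D insurance premium: $355.57
Roth 401(k) contribution: $8000.46 × 0.0163 = $130.41
(Employer's $459.81 toward AD&D insurance premium is not withheld from the employee.)
Total deductions = $773.64 + $126.47 + $686.55 + $60.00 + $355.57 + $130.41 = $2132.64
Net pay = $8000.46 − $2132.64 = $5867.82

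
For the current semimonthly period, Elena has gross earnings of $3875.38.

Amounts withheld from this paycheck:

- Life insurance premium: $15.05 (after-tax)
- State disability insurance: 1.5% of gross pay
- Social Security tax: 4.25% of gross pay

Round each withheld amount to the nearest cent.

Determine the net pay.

$3637.50

Social Security tax: $3875.38 × 0.0425 = $164.70
State disability insurance: $3875.38 × 0.015 = $58.13
Life insurance premium: $15.05
Total deductions = $164.70 + $58.13 + $15.05 = $237.88
Net pay = $3875.38 − $237.88 = $3637.50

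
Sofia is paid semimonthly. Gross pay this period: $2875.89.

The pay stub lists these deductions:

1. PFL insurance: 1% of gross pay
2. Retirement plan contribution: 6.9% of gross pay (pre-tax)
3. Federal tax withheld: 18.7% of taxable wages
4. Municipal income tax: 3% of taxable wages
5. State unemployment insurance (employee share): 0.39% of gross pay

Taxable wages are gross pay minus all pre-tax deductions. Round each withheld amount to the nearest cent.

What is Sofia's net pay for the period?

Retirement plan contribution: $2875.89 × 0.069 = $198.44
Taxable wages = $2875.89 − $198.44 = $2677.45
Federal tax withheld: $2677.45 × 0.187 = $500.68
Municipal income tax: $2677.45 × 0.03 = $80.32
State unemployment insurance (employee share): $2875.89 × 0.0039 = $11.22
PFL insurance: $2875.89 × 0.01 = $28.76
Total deductions = $198.44 + $500.68 + $80.32 + $11.22 + $28.76 = $819.42
Net pay = $2875.89 − $819.42 = $2056.47

$2056.47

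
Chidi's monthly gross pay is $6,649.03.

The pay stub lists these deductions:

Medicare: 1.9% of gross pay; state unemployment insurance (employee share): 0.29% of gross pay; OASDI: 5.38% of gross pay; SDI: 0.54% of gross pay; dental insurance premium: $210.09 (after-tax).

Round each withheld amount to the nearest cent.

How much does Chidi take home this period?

SDI: $6,649.03 × 0.0054 = $35.90
OASDI: $6,649.03 × 0.0538 = $357.72
State unemployment insurance (employee share): $6,649.03 × 0.0029 = $19.28
Medicare: $6,649.03 × 0.019 = $126.33
Dental insurance premium: $210.09
Total deductions = $35.90 + $357.72 + $19.28 + $126.33 + $210.09 = $749.32
Net pay = $6,649.03 − $749.32 = $5,899.71

$5,899.71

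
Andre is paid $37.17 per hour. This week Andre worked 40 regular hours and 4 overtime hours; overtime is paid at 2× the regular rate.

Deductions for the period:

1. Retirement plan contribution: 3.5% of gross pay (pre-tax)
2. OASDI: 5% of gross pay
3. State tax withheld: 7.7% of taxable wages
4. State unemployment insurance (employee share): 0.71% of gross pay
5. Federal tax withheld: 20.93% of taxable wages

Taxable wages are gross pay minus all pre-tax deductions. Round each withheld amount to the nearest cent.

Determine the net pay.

Regular pay: 40 × $37.17 = $1,486.80
Overtime pay: 4 × $37.17 × 2 = $297.36
Gross pay = $1,486.80 + $297.36 = $1,784.16
Retirement plan contribution: $1,784.16 × 0.035 = $62.45
Taxable wages = $1,784.16 − $62.45 = $1,721.71
Federal tax withheld: $1,721.71 × 0.2093 = $360.35
State tax withheld: $1,721.71 × 0.077 = $132.57
State unemployment insurance (employee share): $1,784.16 × 0.0071 = $12.67
OASDI: $1,784.16 × 0.05 = $89.21
Total deductions = $62.45 + $360.35 + $132.57 + $12.67 + $89.21 = $657.25
Net pay = $1,784.16 − $657.25 = $1,126.91

$1,126.91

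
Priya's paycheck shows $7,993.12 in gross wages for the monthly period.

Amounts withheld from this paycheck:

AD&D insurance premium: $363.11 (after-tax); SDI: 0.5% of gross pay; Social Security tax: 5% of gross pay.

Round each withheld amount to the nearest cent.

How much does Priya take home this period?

Social Security tax: $7,993.12 × 0.05 = $399.66
SDI: $7,993.12 × 0.005 = $39.97
AD&D insurance premium: $363.11
Total deductions = $399.66 + $39.97 + $363.11 = $802.74
Net pay = $7,993.12 − $802.74 = $7,190.38

$7,190.38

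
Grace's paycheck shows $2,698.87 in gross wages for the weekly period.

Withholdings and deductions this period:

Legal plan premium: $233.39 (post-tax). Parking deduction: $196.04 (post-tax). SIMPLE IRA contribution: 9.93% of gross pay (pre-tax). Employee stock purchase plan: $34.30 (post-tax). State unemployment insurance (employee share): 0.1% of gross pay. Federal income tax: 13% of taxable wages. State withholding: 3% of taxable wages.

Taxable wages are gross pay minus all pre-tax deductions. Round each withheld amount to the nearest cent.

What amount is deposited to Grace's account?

$1,575.50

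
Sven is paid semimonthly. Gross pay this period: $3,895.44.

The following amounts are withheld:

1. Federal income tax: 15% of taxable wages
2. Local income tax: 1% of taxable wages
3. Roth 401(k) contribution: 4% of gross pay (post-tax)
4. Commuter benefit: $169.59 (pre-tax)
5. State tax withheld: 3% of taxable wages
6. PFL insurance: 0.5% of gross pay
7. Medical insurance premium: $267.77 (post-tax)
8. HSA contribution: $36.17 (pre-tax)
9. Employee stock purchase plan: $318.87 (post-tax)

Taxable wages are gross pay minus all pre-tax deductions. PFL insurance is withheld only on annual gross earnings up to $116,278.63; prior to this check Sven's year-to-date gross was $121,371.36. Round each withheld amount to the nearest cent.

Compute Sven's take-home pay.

$2,246.18

HSA contribution: $36.17
Commuter benefit: $169.59
Pre-tax total = $36.17 + $169.59 = $205.76
Taxable wages = $3,895.44 − $205.76 = $3,689.68
State tax withheld: $3,689.68 × 0.03 = $110.69
Local income tax: $3,689.68 × 0.01 = $36.90
Federal income tax: $3,689.68 × 0.15 = $553.45
PFL insurance: annual cap $116,278.63 already reached (YTD $121,371.36), so $0.00
Medical insurance premium: $267.77
Employee stock purchase plan: $318.87
Roth 401(k) contribution: $3,895.44 × 0.04 = $155.82
Total deductions = $36.17 + $169.59 + $110.69 + $36.90 + $553.45 + $0.00 + $267.77 + $318.87 + $155.82 = $1,649.26
Net pay = $3,895.44 − $1,649.26 = $2,246.18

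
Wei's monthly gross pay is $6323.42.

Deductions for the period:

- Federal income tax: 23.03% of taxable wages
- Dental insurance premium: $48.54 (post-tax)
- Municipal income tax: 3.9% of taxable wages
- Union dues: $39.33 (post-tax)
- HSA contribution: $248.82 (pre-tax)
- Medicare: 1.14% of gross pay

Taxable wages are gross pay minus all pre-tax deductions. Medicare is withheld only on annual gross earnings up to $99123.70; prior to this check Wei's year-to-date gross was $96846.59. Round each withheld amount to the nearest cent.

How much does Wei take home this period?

$4324.88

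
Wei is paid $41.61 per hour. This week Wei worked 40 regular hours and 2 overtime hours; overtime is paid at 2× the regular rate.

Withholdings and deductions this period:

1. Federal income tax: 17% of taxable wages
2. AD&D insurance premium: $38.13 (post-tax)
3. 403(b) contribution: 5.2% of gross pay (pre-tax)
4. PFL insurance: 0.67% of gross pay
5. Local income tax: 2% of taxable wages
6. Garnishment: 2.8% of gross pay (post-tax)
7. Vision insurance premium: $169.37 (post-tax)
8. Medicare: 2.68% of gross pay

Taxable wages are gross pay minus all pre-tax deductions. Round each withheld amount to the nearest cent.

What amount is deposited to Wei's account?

Regular pay: 40 × $41.61 = $1664.40
Overtime pay: 2 × $41.61 × 2 = $166.44
Gross pay = $1664.40 + $166.44 = $1830.84
403(b) contribution: $1830.84 × 0.052 = $95.20
Taxable wages = $1830.84 − $95.20 = $1735.64
Federal income tax: $1735.64 × 0.17 = $295.06
Local income tax: $1735.64 × 0.02 = $34.71
Medicare: $1830.84 × 0.0268 = $49.07
PFL insurance: $1830.84 × 0.0067 = $12.27
Garnishment: $1830.84 × 0.028 = $51.26
Vision insurance premium: $169.37
AD&D insurance premium: $38.13
Total deductions = $95.20 + $295.06 + $34.71 + $49.07 + $12.27 + $51.26 + $169.37 + $38.13 = $745.07
Net pay = $1830.84 − $745.07 = $1085.77

$1085.77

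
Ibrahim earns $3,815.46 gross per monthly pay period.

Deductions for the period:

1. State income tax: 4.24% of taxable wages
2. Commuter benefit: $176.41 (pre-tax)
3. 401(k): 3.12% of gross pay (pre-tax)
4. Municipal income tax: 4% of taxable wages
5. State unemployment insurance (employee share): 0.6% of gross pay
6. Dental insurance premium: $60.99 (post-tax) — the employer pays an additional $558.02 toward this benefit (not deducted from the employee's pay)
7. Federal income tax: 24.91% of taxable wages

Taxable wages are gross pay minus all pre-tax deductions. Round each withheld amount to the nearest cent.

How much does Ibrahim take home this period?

$2,269.25

401(k): $3,815.46 × 0.0312 = $119.04
Commuter benefit: $176.41
Pre-tax total = $119.04 + $176.41 = $295.45
Taxable wages = $3,815.46 − $295.45 = $3,520.01
Federal income tax: $3,520.01 × 0.2491 = $876.83
Municipal income tax: $3,520.01 × 0.04 = $140.80
State income tax: $3,520.01 × 0.0424 = $149.25
State unemployment insurance (employee share): $3,815.46 × 0.006 = $22.89
Dental insurance premium: $60.99
(Employer's $558.02 toward dental insurance premium is not withheld from the employee.)
Total deductions = $119.04 + $176.41 + $876.83 + $140.80 + $149.25 + $22.89 + $60.99 = $1,546.21
Net pay = $3,815.46 − $1,546.21 = $2,269.25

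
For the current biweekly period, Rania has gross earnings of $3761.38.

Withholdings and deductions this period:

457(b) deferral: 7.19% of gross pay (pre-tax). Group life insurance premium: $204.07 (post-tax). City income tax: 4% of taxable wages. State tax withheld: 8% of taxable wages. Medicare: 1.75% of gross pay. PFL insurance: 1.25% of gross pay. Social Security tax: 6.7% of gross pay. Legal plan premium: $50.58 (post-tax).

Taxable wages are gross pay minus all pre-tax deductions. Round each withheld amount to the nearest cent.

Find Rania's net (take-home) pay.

$2452.52

457(b) deferral: $3761.38 × 0.0719 = $270.44
Taxable wages = $3761.38 − $270.44 = $3490.94
City income tax: $3490.94 × 0.04 = $139.64
State tax withheld: $3490.94 × 0.08 = $279.28
Social Security tax: $3761.38 × 0.067 = $252.01
Medicare: $3761.38 × 0.0175 = $65.82
PFL insurance: $3761.38 × 0.0125 = $47.02
Legal plan premium: $50.58
Group life insurance premium: $204.07
Total deductions = $270.44 + $139.64 + $279.28 + $252.01 + $65.82 + $47.02 + $50.58 + $204.07 = $1308.86
Net pay = $3761.38 − $1308.86 = $2452.52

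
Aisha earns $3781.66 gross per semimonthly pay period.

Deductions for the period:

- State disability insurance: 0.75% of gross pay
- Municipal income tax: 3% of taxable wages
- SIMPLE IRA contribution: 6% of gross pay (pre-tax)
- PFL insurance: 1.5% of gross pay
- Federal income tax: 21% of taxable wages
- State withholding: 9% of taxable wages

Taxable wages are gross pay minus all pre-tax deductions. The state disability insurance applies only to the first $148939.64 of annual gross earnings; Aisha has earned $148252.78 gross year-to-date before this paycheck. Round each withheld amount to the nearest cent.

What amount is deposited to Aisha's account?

SIMPLE IRA contribution: $3781.66 × 0.06 = $226.90
Taxable wages = $3781.66 − $226.90 = $3554.76
Municipal income tax: $3554.76 × 0.03 = $106.64
Federal income tax: $3554.76 × 0.21 = $746.50
State withholding: $3554.76 × 0.09 = $319.93
PFL insurance: $3781.66 × 0.015 = $56.72
State disability insurance: only $148939.64 − $148252.78 = $686.86 of this check is subject → $686.86 × 0.0075 = $5.15
Total deductions = $226.90 + $106.64 + $746.50 + $319.93 + $56.72 + $5.15 = $1461.84
Net pay = $3781.66 − $1461.84 = $2319.82

$2319.82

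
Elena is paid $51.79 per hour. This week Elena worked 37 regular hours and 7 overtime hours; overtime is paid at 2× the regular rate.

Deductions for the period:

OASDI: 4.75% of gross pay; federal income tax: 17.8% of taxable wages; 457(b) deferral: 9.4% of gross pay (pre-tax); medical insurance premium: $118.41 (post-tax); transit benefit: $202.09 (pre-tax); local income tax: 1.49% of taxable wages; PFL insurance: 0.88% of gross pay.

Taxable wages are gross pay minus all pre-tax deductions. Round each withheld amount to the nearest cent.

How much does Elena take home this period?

$1,501.19

Regular pay: 37 × $51.79 = $1,916.23
Overtime pay: 7 × $51.79 × 2 = $725.06
Gross pay = $1,916.23 + $725.06 = $2,641.29
457(b) deferral: $2,641.29 × 0.094 = $248.28
Transit benefit: $202.09
Pre-tax total = $248.28 + $202.09 = $450.37
Taxable wages = $2,641.29 − $450.37 = $2,190.92
Federal income tax: $2,190.92 × 0.178 = $389.98
Local income tax: $2,190.92 × 0.0149 = $32.64
PFL insurance: $2,641.29 × 0.0088 = $23.24
OASDI: $2,641.29 × 0.0475 = $125.46
Medical insurance premium: $118.41
Total deductions = $248.28 + $202.09 + $389.98 + $32.64 + $23.24 + $125.46 + $118.41 = $1,140.10
Net pay = $2,641.29 − $1,140.10 = $1,501.19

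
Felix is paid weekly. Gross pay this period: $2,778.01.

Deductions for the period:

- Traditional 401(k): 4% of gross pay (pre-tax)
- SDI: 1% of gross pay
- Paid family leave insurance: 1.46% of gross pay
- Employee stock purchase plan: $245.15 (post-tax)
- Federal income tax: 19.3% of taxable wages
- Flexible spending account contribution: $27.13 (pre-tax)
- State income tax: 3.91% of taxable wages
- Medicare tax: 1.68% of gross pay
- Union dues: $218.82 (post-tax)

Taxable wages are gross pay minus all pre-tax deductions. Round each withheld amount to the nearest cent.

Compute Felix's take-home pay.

Traditional 401(k): $2,778.01 × 0.04 = $111.12
Flexible spending account contribution: $27.13
Pre-tax total = $111.12 + $27.13 = $138.25
Taxable wages = $2,778.01 − $138.25 = $2,639.76
State income tax: $2,639.76 × 0.0391 = $103.21
Federal income tax: $2,639.76 × 0.193 = $509.47
Paid family leave insurance: $2,778.01 × 0.0146 = $40.56
SDI: $2,778.01 × 0.01 = $27.78
Medicare tax: $2,778.01 × 0.0168 = $46.67
Union dues: $218.82
Employee stock purchase plan: $245.15
Total deductions = $111.12 + $27.13 + $103.21 + $509.47 + $40.56 + $27.78 + $46.67 + $218.82 + $245.15 = $1,329.91
Net pay = $2,778.01 − $1,329.91 = $1,448.10

$1,448.10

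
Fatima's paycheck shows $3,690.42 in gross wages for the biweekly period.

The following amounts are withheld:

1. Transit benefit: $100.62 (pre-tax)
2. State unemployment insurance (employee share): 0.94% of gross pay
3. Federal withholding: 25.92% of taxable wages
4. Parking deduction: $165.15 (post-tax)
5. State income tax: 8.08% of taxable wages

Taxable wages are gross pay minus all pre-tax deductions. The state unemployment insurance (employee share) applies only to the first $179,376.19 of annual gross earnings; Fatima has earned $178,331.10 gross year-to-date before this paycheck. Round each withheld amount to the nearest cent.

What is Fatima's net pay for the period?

$2,194.29

Transit benefit: $100.62
Taxable wages = $3,690.42 − $100.62 = $3,589.80
State income tax: $3,589.80 × 0.0808 = $290.06
Federal withholding: $3,589.80 × 0.2592 = $930.48
State unemployment insurance (employee share): only $179,376.19 − $178,331.10 = $1,045.09 of this check is subject → $1,045.09 × 0.0094 = $9.82
Parking deduction: $165.15
Total deductions = $100.62 + $290.06 + $930.48 + $9.82 + $165.15 = $1,496.13
Net pay = $3,690.42 − $1,496.13 = $2,194.29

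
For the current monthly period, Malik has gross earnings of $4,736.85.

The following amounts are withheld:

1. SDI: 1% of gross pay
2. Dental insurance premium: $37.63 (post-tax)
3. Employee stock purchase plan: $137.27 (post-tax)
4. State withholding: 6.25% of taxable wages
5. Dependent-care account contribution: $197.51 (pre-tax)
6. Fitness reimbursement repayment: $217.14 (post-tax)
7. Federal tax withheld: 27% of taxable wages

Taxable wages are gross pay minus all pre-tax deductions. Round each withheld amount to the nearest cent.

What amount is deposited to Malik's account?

$2,590.60

Dependent-care account contribution: $197.51
Taxable wages = $4,736.85 − $197.51 = $4,539.34
State withholding: $4,539.34 × 0.0625 = $283.71
Federal tax withheld: $4,539.34 × 0.27 = $1,225.62
SDI: $4,736.85 × 0.01 = $47.37
Dental insurance premium: $37.63
Fitness reimbursement repayment: $217.14
Employee stock purchase plan: $137.27
Total deductions = $197.51 + $283.71 + $1,225.62 + $47.37 + $37.63 + $217.14 + $137.27 = $2,146.25
Net pay = $4,736.85 − $2,146.25 = $2,590.60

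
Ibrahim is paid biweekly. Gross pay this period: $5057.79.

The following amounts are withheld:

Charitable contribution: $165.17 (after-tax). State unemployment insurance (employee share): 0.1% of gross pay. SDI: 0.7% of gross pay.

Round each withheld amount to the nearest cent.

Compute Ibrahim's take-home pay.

SDI: $5057.79 × 0.007 = $35.40
State unemployment insurance (employee share): $5057.79 × 0.001 = $5.06
Charitable contribution: $165.17
Total deductions = $35.40 + $5.06 + $165.17 = $205.63
Net pay = $5057.79 − $205.63 = $4852.16

$4852.16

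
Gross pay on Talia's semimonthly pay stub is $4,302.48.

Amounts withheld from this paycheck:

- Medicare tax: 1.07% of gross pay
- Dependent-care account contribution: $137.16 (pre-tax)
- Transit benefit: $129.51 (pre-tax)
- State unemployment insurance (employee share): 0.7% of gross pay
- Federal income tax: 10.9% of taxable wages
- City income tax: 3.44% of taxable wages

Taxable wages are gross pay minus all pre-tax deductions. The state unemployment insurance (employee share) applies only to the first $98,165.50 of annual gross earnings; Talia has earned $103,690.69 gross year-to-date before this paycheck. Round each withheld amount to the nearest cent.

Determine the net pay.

Transit benefit: $129.51
Dependent-care account contribution: $137.16
Pre-tax total = $129.51 + $137.16 = $266.67
Taxable wages = $4,302.48 − $266.67 = $4,035.81
City income tax: $4,035.81 × 0.0344 = $138.83
Federal income tax: $4,035.81 × 0.109 = $439.90
State unemployment insurance (employee share): annual cap $98,165.50 already reached (YTD $103,690.69), so $0.00
Medicare tax: $4,302.48 × 0.0107 = $46.04
Total deductions = $129.51 + $137.16 + $138.83 + $439.90 + $0.00 + $46.04 = $891.44
Net pay = $4,302.48 − $891.44 = $3,411.04

$3,411.04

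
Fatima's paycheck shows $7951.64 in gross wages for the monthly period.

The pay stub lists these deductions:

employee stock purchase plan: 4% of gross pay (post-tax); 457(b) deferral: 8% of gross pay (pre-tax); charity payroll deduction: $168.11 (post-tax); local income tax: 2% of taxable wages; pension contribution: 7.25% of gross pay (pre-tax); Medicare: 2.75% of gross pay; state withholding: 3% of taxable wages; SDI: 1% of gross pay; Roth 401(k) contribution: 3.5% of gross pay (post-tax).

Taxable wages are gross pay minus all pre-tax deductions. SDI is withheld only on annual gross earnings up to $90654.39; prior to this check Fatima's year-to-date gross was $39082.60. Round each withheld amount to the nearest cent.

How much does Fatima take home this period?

$5339.39

457(b) deferral: $7951.64 × 0.08 = $636.13
Pension contribution: $7951.64 × 0.0725 = $576.49
Pre-tax total = $636.13 + $576.49 = $1212.62
Taxable wages = $7951.64 − $1212.62 = $6739.02
Local income tax: $6739.02 × 0.02 = $134.78
State withholding: $6739.02 × 0.03 = $202.17
SDI: cap not yet reached, full $7951.64 is subject → $7951.64 × 0.01 = $79.52
Medicare: $7951.64 × 0.0275 = $218.67
Charity payroll deduction: $168.11
Roth 401(k) contribution: $7951.64 × 0.035 = $278.31
Employee stock purchase plan: $7951.64 × 0.04 = $318.07
Total deductions = $636.13 + $576.49 + $134.78 + $202.17 + $79.52 + $218.67 + $168.11 + $278.31 + $318.07 = $2612.25
Net pay = $7951.64 − $2612.25 = $5339.39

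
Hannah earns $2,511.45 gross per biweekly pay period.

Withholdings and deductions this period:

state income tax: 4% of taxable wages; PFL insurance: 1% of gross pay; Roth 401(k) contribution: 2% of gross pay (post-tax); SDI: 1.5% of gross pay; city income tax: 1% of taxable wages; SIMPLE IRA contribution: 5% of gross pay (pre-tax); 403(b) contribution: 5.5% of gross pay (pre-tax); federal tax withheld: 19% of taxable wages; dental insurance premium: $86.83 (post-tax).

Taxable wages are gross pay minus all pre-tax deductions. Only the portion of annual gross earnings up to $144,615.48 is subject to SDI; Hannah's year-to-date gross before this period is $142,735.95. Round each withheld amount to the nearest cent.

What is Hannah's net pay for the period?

403(b) contribution: $2,511.45 × 0.055 = $138.13
SIMPLE IRA contribution: $2,511.45 × 0.05 = $125.57
Pre-tax total = $138.13 + $125.57 = $263.70
Taxable wages = $2,511.45 − $263.70 = $2,247.75
City income tax: $2,247.75 × 0.01 = $22.48
State income tax: $2,247.75 × 0.04 = $89.91
Federal tax withheld: $2,247.75 × 0.19 = $427.07
SDI: only $144,615.48 − $142,735.95 = $1,879.53 of this check is subject → $1,879.53 × 0.015 = $28.19
PFL insurance: $2,511.45 × 0.01 = $25.11
Dental insurance premium: $86.83
Roth 401(k) contribution: $2,511.45 × 0.02 = $50.23
Total deductions = $138.13 + $125.57 + $22.48 + $89.91 + $427.07 + $28.19 + $25.11 + $86.83 + $50.23 = $993.52
Net pay = $2,511.45 − $993.52 = $1,517.93

$1,517.93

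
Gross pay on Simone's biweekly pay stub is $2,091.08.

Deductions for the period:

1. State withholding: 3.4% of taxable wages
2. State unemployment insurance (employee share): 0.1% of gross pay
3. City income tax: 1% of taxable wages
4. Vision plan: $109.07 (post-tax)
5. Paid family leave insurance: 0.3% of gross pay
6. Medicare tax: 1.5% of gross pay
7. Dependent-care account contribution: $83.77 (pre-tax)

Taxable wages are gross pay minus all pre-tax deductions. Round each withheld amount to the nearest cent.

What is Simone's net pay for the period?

$1,770.19

Dependent-care account contribution: $83.77
Taxable wages = $2,091.08 − $83.77 = $2,007.31
City income tax: $2,007.31 × 0.01 = $20.07
State withholding: $2,007.31 × 0.034 = $68.25
Medicare tax: $2,091.08 × 0.015 = $31.37
State unemployment insurance (employee share): $2,091.08 × 0.001 = $2.09
Paid family leave insurance: $2,091.08 × 0.003 = $6.27
Vision plan: $109.07
Total deductions = $83.77 + $20.07 + $68.25 + $31.37 + $2.09 + $6.27 + $109.07 = $320.89
Net pay = $2,091.08 − $320.89 = $1,770.19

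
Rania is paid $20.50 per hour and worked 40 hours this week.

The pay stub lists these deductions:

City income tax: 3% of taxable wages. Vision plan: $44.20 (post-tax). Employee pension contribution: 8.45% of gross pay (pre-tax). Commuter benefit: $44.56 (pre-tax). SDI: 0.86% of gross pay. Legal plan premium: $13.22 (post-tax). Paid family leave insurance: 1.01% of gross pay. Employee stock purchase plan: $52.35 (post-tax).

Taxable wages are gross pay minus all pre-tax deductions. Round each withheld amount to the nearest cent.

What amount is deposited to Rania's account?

$559.87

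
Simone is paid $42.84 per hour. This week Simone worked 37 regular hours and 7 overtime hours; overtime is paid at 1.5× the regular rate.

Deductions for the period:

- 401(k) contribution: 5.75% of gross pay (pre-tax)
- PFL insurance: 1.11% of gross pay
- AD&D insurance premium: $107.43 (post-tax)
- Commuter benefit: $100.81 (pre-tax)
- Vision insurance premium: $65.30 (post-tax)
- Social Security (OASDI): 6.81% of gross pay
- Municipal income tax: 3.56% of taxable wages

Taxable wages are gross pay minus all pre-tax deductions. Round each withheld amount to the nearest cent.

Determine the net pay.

Regular pay: 37 × $42.84 = $1,585.08
Overtime pay: 7 × $42.84 × 1.5 = $449.82
Gross pay = $1,585.08 + $449.82 = $2,034.90
401(k) contribution: $2,034.90 × 0.0575 = $117.01
Commuter benefit: $100.81
Pre-tax total = $117.01 + $100.81 = $217.82
Taxable wages = $2,034.90 − $217.82 = $1,817.08
Municipal income tax: $1,817.08 × 0.0356 = $64.69
PFL insurance: $2,034.90 × 0.0111 = $22.59
Social Security (OASDI): $2,034.90 × 0.0681 = $138.58
AD&D insurance premium: $107.43
Vision insurance premium: $65.30
Total deductions = $117.01 + $100.81 + $64.69 + $22.59 + $138.58 + $107.43 + $65.30 = $616.41
Net pay = $2,034.90 − $616.41 = $1,418.49

$1,418.49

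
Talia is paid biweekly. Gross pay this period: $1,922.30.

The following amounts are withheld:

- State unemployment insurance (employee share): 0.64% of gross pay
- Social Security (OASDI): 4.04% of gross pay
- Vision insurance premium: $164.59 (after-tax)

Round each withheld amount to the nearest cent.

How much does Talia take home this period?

$1,667.75

State unemployment insurance (employee share): $1,922.30 × 0.0064 = $12.30
Social Security (OASDI): $1,922.30 × 0.0404 = $77.66
Vision insurance premium: $164.59
Total deductions = $12.30 + $77.66 + $164.59 = $254.55
Net pay = $1,922.30 − $254.55 = $1,667.75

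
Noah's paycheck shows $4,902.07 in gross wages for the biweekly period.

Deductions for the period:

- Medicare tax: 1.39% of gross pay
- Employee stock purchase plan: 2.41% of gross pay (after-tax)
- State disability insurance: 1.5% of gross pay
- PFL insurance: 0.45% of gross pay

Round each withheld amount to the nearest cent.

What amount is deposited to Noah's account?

Medicare tax: $4,902.07 × 0.0139 = $68.14
PFL insurance: $4,902.07 × 0.0045 = $22.06
State disability insurance: $4,902.07 × 0.015 = $73.53
Employee stock purchase plan: $4,902.07 × 0.0241 = $118.14
Total deductions = $68.14 + $22.06 + $73.53 + $118.14 = $281.87
Net pay = $4,902.07 − $281.87 = $4,620.20

$4,620.20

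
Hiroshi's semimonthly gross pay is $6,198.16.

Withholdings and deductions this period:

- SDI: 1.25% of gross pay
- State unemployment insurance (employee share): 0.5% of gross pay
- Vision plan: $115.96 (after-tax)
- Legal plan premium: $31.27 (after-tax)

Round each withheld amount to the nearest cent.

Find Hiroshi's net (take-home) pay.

SDI: $6,198.16 × 0.0125 = $77.48
State unemployment insurance (employee share): $6,198.16 × 0.005 = $30.99
Legal plan premium: $31.27
Vision plan: $115.96
Total deductions = $77.48 + $30.99 + $31.27 + $115.96 = $255.70
Net pay = $6,198.16 − $255.70 = $5,942.46

$5,942.46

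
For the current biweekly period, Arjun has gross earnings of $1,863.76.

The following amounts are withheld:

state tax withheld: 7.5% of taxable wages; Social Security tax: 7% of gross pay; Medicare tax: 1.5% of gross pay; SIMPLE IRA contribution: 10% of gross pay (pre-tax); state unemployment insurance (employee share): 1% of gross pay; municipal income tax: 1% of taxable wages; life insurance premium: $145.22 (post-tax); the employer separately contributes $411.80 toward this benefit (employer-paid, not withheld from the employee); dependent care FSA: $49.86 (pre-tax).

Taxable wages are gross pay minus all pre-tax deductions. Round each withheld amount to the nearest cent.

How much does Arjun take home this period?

SIMPLE IRA contribution: $1,863.76 × 0.1 = $186.38
Dependent care FSA: $49.86
Pre-tax total = $186.38 + $49.86 = $236.24
Taxable wages = $1,863.76 − $236.24 = $1,627.52
State tax withheld: $1,627.52 × 0.075 = $122.06
Municipal income tax: $1,627.52 × 0.01 = $16.28
Medicare tax: $1,863.76 × 0.015 = $27.96
State unemployment insurance (employee share): $1,863.76 × 0.01 = $18.64
Social Security tax: $1,863.76 × 0.07 = $130.46
Life insurance premium: $145.22
(Employer's $411.80 toward life insurance premium is not withheld from the employee.)
Total deductions = $186.38 + $49.86 + $122.06 + $16.28 + $27.96 + $18.64 + $130.46 + $145.22 = $696.86
Net pay = $1,863.76 − $696.86 = $1,166.90

$1,166.90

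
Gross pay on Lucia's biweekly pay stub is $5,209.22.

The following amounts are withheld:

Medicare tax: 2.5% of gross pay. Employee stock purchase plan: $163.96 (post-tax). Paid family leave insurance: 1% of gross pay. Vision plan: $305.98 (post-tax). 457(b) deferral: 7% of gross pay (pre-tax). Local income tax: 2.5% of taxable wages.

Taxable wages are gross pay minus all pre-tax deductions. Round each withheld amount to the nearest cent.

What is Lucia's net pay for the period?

$4,071.20

457(b) deferral: $5,209.22 × 0.07 = $364.65
Taxable wages = $5,209.22 − $364.65 = $4,844.57
Local income tax: $4,844.57 × 0.025 = $121.11
Medicare tax: $5,209.22 × 0.025 = $130.23
Paid family leave insurance: $5,209.22 × 0.01 = $52.09
Vision plan: $305.98
Employee stock purchase plan: $163.96
Total deductions = $364.65 + $121.11 + $130.23 + $52.09 + $305.98 + $163.96 = $1,138.02
Net pay = $5,209.22 − $1,138.02 = $4,071.20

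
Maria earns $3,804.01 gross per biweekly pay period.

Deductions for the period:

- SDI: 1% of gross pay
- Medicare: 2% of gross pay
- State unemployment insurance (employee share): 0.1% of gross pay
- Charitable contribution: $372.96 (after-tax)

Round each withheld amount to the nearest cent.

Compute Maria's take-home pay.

$3,313.13

State unemployment insurance (employee share): $3,804.01 × 0.001 = $3.80
Medicare: $3,804.01 × 0.02 = $76.08
SDI: $3,804.01 × 0.01 = $38.04
Charitable contribution: $372.96
Total deductions = $3.80 + $76.08 + $38.04 + $372.96 = $490.88
Net pay = $3,804.01 − $490.88 = $3,313.13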